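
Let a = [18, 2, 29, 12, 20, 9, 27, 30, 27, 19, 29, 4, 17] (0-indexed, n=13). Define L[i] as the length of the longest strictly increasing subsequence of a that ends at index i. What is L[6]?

   i    0    1    2    3    4    5    6    7    8    9   10   11   12
a[i]   18    2   29   12   20    9   27   30   27   19   29    4   17
L[i]    1    1    2    2    3    2    4    5    4    3    5    2    3

4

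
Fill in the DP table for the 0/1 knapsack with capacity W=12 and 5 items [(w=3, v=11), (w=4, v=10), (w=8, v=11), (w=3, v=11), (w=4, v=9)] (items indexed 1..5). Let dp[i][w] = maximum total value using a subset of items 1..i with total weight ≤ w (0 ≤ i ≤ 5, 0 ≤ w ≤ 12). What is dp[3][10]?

21

i\w   0   1   2   3   4   5   6   7   8   9  10  11  12
  0   0   0   0   0   0   0   0   0   0   0   0   0   0
  1   0   0   0  11  11  11  11  11  11  11  11  11  11
  2   0   0   0  11  11  11  11  21  21  21  21  21  21
  3   0   0   0  11  11  11  11  21  21  21  21  22  22
  4   0   0   0  11  11  11  22  22  22  22  32  32  32
  5   0   0   0  11  11  11  22  22  22  22  32  32  32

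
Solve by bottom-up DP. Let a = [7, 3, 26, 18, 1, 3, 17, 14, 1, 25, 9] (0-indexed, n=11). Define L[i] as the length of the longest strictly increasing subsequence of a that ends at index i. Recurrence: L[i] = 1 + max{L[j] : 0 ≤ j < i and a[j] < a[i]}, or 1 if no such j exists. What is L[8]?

   i    0    1    2    3    4    5    6    7    8    9   10
a[i]    7    3   26   18    1    3   17   14    1   25    9
L[i]    1    1    2    2    1    2    3    3    1    4    3

1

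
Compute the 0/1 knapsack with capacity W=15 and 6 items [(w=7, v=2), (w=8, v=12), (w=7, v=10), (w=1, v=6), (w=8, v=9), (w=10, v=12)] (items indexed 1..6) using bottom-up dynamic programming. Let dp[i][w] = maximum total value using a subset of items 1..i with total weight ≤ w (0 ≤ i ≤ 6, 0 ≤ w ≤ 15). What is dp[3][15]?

22

i\w   0   1   2   3   4   5   6   7   8   9  10  11  12  13  14  15
  0   0   0   0   0   0   0   0   0   0   0   0   0   0   0   0   0
  1   0   0   0   0   0   0   0   2   2   2   2   2   2   2   2   2
  2   0   0   0   0   0   0   0   2  12  12  12  12  12  12  12  14
  3   0   0   0   0   0   0   0  10  12  12  12  12  12  12  12  22
  4   0   6   6   6   6   6   6  10  16  18  18  18  18  18  18  22
  5   0   6   6   6   6   6   6  10  16  18  18  18  18  18  18  22
  6   0   6   6   6   6   6   6  10  16  18  18  18  18  18  18  22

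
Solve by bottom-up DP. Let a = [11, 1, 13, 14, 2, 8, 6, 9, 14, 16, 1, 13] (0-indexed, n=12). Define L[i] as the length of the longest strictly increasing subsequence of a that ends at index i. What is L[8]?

   i    0    1    2    3    4    5    6    7    8    9   10   11
a[i]   11    1   13   14    2    8    6    9   14   16    1   13
L[i]    1    1    2    3    2    3    3    4    5    6    1    5

5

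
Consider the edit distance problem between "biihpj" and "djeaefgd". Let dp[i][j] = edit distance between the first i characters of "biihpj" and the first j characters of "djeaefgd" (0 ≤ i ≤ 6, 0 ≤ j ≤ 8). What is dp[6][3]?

6

   ''  d  j  e  a  e  f  g  d
''  0  1  2  3  4  5  6  7  8
 b  1  1  2  3  4  5  6  7  8
 i  2  2  2  3  4  5  6  7  8
 i  3  3  3  3  4  5  6  7  8
 h  4  4  4  4  4  5  6  7  8
 p  5  5  5  5  5  5  6  7  8
 j  6  6  5  6  6  6  6  7  8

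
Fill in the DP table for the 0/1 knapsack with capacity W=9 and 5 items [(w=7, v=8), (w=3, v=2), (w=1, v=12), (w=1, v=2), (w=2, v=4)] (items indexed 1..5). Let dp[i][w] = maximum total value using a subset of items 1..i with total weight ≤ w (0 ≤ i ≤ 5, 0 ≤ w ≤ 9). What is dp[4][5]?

i\w   0   1   2   3   4   5   6   7   8   9
  0   0   0   0   0   0   0   0   0   0   0
  1   0   0   0   0   0   0   0   8   8   8
  2   0   0   0   2   2   2   2   8   8   8
  3   0  12  12  12  14  14  14  14  20  20
  4   0  12  14  14  14  16  16  16  20  22
  5   0  12  14  16  18  18  18  20  20  22

16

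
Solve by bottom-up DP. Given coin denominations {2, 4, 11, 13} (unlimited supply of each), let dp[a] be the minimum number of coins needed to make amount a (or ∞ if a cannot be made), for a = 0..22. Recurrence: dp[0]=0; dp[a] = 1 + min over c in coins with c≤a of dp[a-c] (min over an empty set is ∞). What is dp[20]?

 a  0  1  2  3  4  5  6  7  8  9 10 11 12 13 14 15 16 17 18 19 20 21 22
dp  0  -  1  -  1  -  2  -  2  -  3  1  3  1  4  2  4  2  5  3  5  3  2
(- denotes ∞ / unreachable)

5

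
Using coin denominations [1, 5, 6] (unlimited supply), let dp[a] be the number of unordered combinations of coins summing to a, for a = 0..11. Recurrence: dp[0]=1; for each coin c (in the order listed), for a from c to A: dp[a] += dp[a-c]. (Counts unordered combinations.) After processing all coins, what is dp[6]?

3

after  coin     0     1     2     3     4     5     6     7     8     9    10    11
          1     1     1     1     1     1     1     1     1     1     1     1     1
          5     1     1     1     1     1     2     2     2     2     2     3     3
          6     1     1     1     1     1     2     3     3     3     3     4     5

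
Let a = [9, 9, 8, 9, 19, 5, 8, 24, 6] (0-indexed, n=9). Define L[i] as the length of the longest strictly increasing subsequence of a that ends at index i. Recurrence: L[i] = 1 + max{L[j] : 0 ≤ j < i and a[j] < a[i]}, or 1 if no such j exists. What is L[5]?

   i    0    1    2    3    4    5    6    7    8
a[i]    9    9    8    9   19    5    8   24    6
L[i]    1    1    1    2    3    1    2    4    2

1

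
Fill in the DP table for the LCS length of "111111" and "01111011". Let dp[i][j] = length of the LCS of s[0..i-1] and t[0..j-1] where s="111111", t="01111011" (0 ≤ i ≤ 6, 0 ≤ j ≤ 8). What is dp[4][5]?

   ''  0  1  1  1  1  0  1  1
''  0  0  0  0  0  0  0  0  0
 1  0  0  1  1  1  1  1  1  1
 1  0  0  1  2  2  2  2  2  2
 1  0  0  1  2  3  3  3  3  3
 1  0  0  1  2  3  4  4  4  4
 1  0  0  1  2  3  4  4  5  5
 1  0  0  1  2  3  4  4  5  6

4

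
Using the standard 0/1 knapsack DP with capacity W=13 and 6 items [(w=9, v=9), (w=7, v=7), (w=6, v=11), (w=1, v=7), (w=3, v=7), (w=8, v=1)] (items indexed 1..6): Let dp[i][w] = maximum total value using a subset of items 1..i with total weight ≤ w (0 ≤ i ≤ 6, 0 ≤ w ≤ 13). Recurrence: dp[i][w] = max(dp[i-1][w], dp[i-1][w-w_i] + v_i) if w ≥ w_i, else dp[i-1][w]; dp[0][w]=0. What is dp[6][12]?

25

i\w   0   1   2   3   4   5   6   7   8   9  10  11  12  13
  0   0   0   0   0   0   0   0   0   0   0   0   0   0   0
  1   0   0   0   0   0   0   0   0   0   9   9   9   9   9
  2   0   0   0   0   0   0   0   7   7   9   9   9   9   9
  3   0   0   0   0   0   0  11  11  11  11  11  11  11  18
  4   0   7   7   7   7   7  11  18  18  18  18  18  18  18
  5   0   7   7   7  14  14  14  18  18  18  25  25  25  25
  6   0   7   7   7  14  14  14  18  18  18  25  25  25  25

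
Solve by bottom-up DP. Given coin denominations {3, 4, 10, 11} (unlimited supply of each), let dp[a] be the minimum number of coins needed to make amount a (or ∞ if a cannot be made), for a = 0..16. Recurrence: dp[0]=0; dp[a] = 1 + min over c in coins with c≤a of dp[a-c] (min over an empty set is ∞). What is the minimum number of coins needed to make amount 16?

3

 a  0  1  2  3  4  5  6  7  8  9 10 11 12 13 14 15 16
dp  0  -  -  1  1  -  2  2  2  3  1  1  3  2  2  2  3
(- denotes ∞ / unreachable)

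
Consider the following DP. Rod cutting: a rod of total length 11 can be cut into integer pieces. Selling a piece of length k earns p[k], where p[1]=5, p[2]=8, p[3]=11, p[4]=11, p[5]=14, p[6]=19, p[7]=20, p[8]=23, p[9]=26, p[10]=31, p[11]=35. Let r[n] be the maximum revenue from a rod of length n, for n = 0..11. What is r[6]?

30

   n    0    1    2    3    4    5    6    7    8    9   10   11
r[n]    0    5   10   15   20   25   30   35   40   45   50   55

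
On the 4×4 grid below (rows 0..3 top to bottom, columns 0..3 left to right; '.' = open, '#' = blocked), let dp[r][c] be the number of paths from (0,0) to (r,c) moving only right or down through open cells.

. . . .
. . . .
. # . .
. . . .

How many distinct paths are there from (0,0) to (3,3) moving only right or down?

r\c   0   1   2   3
  0   1   1   1   1
  1   1   2   3   4
  2   1   0   3   7
  3   1   1   4  11

11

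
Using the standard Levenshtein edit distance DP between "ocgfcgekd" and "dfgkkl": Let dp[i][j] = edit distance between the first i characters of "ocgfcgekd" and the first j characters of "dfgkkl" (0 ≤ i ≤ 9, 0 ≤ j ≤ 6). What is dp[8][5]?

   ''  d  f  g  k  k  l
''  0  1  2  3  4  5  6
 o  1  1  2  3  4  5  6
 c  2  2  2  3  4  5  6
 g  3  3  3  2  3  4  5
 f  4  4  3  3  3  4  5
 c  5  5  4  4  4  4  5
 g  6  6  5  4  5  5  5
 e  7  7  6  5  5  6  6
 k  8  8  7  6  5  5  6
 d  9  8  8  7  6  6  6

5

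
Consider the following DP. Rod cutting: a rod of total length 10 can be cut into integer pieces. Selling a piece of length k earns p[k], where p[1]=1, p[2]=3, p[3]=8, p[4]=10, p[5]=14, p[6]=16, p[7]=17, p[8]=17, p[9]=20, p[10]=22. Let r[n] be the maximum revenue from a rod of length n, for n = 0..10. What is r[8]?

22

   n    0    1    2    3    4    5    6    7    8    9   10
r[n]    0    1    3    8   10   14   16   18   22   24   28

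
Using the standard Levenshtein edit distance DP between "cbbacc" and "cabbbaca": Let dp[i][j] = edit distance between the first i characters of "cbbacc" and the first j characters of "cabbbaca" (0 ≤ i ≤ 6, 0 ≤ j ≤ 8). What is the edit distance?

   ''  c  a  b  b  b  a  c  a
''  0  1  2  3  4  5  6  7  8
 c  1  0  1  2  3  4  5  6  7
 b  2  1  1  1  2  3  4  5  6
 b  3  2  2  1  1  2  3  4  5
 a  4  3  2  2  2  2  2  3  4
 c  5  4  3  3  3  3  3  2  3
 c  6  5  4  4  4  4  4  3  3

3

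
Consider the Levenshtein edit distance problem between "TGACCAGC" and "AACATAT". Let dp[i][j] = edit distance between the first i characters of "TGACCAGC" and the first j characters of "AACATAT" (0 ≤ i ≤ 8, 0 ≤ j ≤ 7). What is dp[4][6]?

   ''  A  A  C  A  T  A  T
''  0  1  2  3  4  5  6  7
 T  1  1  2  3  4  4  5  6
 G  2  2  2  3  4  5  5  6
 A  3  2  2  3  3  4  5  6
 C  4  3  3  2  3  4  5  6
 C  5  4  4  3  3  4  5  6
 A  6  5  4  4  3  4  4  5
 G  7  6  5  5  4  4  5  5
 C  8  7  6  5  5  5  5  6

5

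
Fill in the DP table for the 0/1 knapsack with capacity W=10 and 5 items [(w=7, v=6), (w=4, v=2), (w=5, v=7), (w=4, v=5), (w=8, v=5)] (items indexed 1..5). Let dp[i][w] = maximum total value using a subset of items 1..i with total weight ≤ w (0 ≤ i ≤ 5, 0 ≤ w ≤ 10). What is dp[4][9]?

i\w   0   1   2   3   4   5   6   7   8   9  10
  0   0   0   0   0   0   0   0   0   0   0   0
  1   0   0   0   0   0   0   0   6   6   6   6
  2   0   0   0   0   2   2   2   6   6   6   6
  3   0   0   0   0   2   7   7   7   7   9   9
  4   0   0   0   0   5   7   7   7   7  12  12
  5   0   0   0   0   5   7   7   7   7  12  12

12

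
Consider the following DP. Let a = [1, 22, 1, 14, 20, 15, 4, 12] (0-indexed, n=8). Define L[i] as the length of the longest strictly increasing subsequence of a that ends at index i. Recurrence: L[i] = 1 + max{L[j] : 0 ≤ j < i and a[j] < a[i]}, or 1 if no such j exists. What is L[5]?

3

   i    0    1    2    3    4    5    6    7
a[i]    1   22    1   14   20   15    4   12
L[i]    1    2    1    2    3    3    2    3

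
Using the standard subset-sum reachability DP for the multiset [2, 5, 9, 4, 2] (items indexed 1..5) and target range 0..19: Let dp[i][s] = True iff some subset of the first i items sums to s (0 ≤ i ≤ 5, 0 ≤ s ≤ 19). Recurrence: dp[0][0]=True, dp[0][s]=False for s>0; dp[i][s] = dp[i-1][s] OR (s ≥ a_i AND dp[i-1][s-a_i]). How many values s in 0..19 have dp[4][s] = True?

13

i\s   0   1   2   3   4   5   6   7   8   9  10  11  12  13  14  15  16  17  18  19
  0   T   F   F   F   F   F   F   F   F   F   F   F   F   F   F   F   F   F   F   F
  1   T   F   T   F   F   F   F   F   F   F   F   F   F   F   F   F   F   F   F   F
  2   T   F   T   F   F   T   F   T   F   F   F   F   F   F   F   F   F   F   F   F
  3   T   F   T   F   F   T   F   T   F   T   F   T   F   F   T   F   T   F   F   F
  4   T   F   T   F   T   T   T   T   F   T   F   T   F   T   T   T   T   F   T   F
  5   T   F   T   F   T   T   T   T   T   T   F   T   F   T   T   T   T   T   T   F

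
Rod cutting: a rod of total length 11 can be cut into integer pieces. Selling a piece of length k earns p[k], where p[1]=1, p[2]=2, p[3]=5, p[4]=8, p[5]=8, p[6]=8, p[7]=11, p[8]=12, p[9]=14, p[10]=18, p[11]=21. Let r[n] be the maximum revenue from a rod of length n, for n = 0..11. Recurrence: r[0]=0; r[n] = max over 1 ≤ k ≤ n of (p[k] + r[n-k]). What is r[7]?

   n    0    1    2    3    4    5    6    7    8    9   10   11
r[n]    0    1    2    5    8    9   10   13   16   17   18   21

13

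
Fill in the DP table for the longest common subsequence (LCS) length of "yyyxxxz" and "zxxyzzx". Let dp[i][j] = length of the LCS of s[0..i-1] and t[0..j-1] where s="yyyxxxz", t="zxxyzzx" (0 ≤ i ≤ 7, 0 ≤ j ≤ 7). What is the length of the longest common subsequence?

3

   ''  z  x  x  y  z  z  x
''  0  0  0  0  0  0  0  0
 y  0  0  0  0  1  1  1  1
 y  0  0  0  0  1  1  1  1
 y  0  0  0  0  1  1  1  1
 x  0  0  1  1  1  1  1  2
 x  0  0  1  2  2  2  2  2
 x  0  0  1  2  2  2  2  3
 z  0  1  1  2  2  3  3  3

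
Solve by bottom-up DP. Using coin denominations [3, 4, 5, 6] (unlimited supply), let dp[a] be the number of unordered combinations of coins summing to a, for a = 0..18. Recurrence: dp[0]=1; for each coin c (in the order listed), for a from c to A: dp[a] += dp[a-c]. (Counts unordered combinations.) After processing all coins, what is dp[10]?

after  coin     0     1     2     3     4     5     6     7     8     9    10    11    12    13    14    15    16    17    18
          3     1     0     0     1     0     0     1     0     0     1     0     0     1     0     0     1     0     0     1
          4     1     0     0     1     1     0     1     1     1     1     1     1     2     1     1     2     2     1     2
          5     1     0     0     1     1     1     1     1     2     2     2     2     3     3     3     4     4     4     5
          6     1     0     0     1     1     1     2     1     2     3     3     3     5     4     5     7     7     7    10

3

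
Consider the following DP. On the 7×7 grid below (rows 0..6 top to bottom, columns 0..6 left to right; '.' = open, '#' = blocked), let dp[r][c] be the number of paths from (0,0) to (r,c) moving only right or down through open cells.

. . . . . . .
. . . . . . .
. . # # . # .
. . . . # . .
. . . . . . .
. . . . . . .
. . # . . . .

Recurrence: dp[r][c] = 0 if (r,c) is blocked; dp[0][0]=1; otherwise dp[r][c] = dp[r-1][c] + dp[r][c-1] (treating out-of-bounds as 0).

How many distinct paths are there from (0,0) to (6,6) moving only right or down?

r\c   0   1   2   3   4   5   6
  0   1   1   1   1   1   1   1
  1   1   2   3   4   5   6   7
  2   1   3   0   0   5   0   7
  3   1   4   4   4   0   0   7
  4   1   5   9  13  13  13  20
  5   1   6  15  28  41  54  74
  6   1   7   0  28  69 123 197

197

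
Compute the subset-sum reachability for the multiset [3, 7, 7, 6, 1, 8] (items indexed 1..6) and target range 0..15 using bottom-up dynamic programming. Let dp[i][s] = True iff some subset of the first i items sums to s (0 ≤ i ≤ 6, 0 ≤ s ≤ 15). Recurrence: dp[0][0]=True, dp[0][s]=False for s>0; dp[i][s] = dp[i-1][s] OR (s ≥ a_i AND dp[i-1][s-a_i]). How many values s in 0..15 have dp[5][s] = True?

i\s   0   1   2   3   4   5   6   7   8   9  10  11  12  13  14  15
  0   T   F   F   F   F   F   F   F   F   F   F   F   F   F   F   F
  1   T   F   F   T   F   F   F   F   F   F   F   F   F   F   F   F
  2   T   F   F   T   F   F   F   T   F   F   T   F   F   F   F   F
  3   T   F   F   T   F   F   F   T   F   F   T   F   F   F   T   F
  4   T   F   F   T   F   F   T   T   F   T   T   F   F   T   T   F
  5   T   T   F   T   T   F   T   T   T   T   T   T   F   T   T   T
  6   T   T   F   T   T   F   T   T   T   T   T   T   T   T   T   T

13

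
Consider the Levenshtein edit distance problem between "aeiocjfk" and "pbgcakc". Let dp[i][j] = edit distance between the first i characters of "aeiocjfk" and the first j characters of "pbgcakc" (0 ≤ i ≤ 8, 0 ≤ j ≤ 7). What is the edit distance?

7

   ''  p  b  g  c  a  k  c
''  0  1  2  3  4  5  6  7
 a  1  1  2  3  4  4  5  6
 e  2  2  2  3  4  5  5  6
 i  3  3  3  3  4  5  6  6
 o  4  4  4  4  4  5  6  7
 c  5  5  5  5  4  5  6  6
 j  6  6  6  6  5  5  6  7
 f  7  7  7  7  6  6  6  7
 k  8  8  8  8  7  7  6  7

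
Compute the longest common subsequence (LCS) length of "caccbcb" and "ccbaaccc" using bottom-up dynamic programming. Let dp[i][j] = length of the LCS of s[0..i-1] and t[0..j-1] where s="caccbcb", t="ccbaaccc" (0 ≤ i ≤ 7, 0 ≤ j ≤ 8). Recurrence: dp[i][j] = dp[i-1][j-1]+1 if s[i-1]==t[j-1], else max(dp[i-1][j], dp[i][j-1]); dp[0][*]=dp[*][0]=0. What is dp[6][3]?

   ''  c  c  b  a  a  c  c  c
''  0  0  0  0  0  0  0  0  0
 c  0  1  1  1  1  1  1  1  1
 a  0  1  1  1  2  2  2  2  2
 c  0  1  2  2  2  2  3  3  3
 c  0  1  2  2  2  2  3  4  4
 b  0  1  2  3  3  3  3  4  4
 c  0  1  2  3  3  3  4  4  5
 b  0  1  2  3  3  3  4  4  5

3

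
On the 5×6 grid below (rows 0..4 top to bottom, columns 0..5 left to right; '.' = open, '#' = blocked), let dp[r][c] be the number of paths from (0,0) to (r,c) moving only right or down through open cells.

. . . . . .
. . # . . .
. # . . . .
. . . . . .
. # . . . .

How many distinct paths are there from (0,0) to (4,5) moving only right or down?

19

r\c   0   1   2   3   4   5
  0   1   1   1   1   1   1
  1   1   2   0   1   2   3
  2   1   0   0   1   3   6
  3   1   1   1   2   5  11
  4   1   0   1   3   8  19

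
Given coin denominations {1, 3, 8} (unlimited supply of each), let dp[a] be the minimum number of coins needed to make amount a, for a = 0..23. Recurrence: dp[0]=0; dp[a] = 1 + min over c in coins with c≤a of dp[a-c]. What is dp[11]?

 a  0  1  2  3  4  5  6  7  8  9 10 11 12 13 14 15 16 17 18 19 20 21 22 23
dp  0  1  2  1  2  3  2  3  1  2  3  2  3  4  3  4  2  3  4  3  4  5  4  5

2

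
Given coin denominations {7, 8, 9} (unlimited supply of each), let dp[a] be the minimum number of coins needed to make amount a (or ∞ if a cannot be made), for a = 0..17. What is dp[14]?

2

 a  0  1  2  3  4  5  6  7  8  9 10 11 12 13 14 15 16 17
dp  0  -  -  -  -  -  -  1  1  1  -  -  -  -  2  2  2  2
(- denotes ∞ / unreachable)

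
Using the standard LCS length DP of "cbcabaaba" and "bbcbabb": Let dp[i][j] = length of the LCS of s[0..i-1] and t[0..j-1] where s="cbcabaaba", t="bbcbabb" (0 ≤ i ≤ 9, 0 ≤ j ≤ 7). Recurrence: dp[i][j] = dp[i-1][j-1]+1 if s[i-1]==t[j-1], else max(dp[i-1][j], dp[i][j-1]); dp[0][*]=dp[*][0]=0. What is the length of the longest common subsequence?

5

   ''  b  b  c  b  a  b  b
''  0  0  0  0  0  0  0  0
 c  0  0  0  1  1  1  1  1
 b  0  1  1  1  2  2  2  2
 c  0  1  1  2  2  2  2  2
 a  0  1  1  2  2  3  3  3
 b  0  1  2  2  3  3  4  4
 a  0  1  2  2  3  4  4  4
 a  0  1  2  2  3  4  4  4
 b  0  1  2  2  3  4  5  5
 a  0  1  2  2  3  4  5  5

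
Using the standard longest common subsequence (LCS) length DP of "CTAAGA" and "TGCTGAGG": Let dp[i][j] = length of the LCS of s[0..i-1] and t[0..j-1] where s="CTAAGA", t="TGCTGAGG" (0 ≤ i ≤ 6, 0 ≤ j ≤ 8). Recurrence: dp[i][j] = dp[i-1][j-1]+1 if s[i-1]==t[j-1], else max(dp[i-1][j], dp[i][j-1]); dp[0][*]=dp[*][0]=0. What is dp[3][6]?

3

   ''  T  G  C  T  G  A  G  G
''  0  0  0  0  0  0  0  0  0
 C  0  0  0  1  1  1  1  1  1
 T  0  1  1  1  2  2  2  2  2
 A  0  1  1  1  2  2  3  3  3
 A  0  1  1  1  2  2  3  3  3
 G  0  1  2  2  2  3  3  4  4
 A  0  1  2  2  2  3  4  4  4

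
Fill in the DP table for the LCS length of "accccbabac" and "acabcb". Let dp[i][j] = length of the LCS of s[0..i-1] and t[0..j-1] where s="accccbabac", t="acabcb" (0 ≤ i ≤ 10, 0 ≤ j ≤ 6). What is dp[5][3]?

   ''  a  c  a  b  c  b
''  0  0  0  0  0  0  0
 a  0  1  1  1  1  1  1
 c  0  1  2  2  2  2  2
 c  0  1  2  2  2  3  3
 c  0  1  2  2  2  3  3
 c  0  1  2  2  2  3  3
 b  0  1  2  2  3  3  4
 a  0  1  2  3  3  3  4
 b  0  1  2  3  4  4  4
 a  0  1  2  3  4  4  4
 c  0  1  2  3  4  5  5

2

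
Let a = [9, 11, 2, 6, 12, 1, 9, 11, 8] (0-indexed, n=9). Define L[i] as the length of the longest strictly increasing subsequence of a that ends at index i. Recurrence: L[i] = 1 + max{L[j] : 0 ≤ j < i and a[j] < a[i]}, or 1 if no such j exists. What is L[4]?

3

   i    0    1    2    3    4    5    6    7    8
a[i]    9   11    2    6   12    1    9   11    8
L[i]    1    2    1    2    3    1    3    4    3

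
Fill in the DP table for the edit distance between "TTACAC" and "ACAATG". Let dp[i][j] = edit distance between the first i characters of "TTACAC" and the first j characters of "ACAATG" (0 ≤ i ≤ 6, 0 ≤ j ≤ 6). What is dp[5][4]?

   ''  A  C  A  A  T  G
''  0  1  2  3  4  5  6
 T  1  1  2  3  4  4  5
 T  2  2  2  3  4  4  5
 A  3  2  3  2  3  4  5
 C  4  3  2  3  3  4  5
 A  5  4  3  2  3  4  5
 C  6  5  4  3  3  4  5

3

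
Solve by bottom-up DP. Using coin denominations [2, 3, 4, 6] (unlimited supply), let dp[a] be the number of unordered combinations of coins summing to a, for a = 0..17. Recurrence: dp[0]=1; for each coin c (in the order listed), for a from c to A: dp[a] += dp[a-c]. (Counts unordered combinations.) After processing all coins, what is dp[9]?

after  coin     0     1     2     3     4     5     6     7     8     9    10    11    12    13    14    15    16    17
          2     1     0     1     0     1     0     1     0     1     0     1     0     1     0     1     0     1     0
          3     1     0     1     1     1     1     2     1     2     2     2     2     3     2     3     3     3     3
          4     1     0     1     1     2     1     3     2     4     3     5     4     7     5     8     7    10     8
          6     1     0     1     1     2     1     4     2     5     4     7     5    11     7    13    11    17    13

4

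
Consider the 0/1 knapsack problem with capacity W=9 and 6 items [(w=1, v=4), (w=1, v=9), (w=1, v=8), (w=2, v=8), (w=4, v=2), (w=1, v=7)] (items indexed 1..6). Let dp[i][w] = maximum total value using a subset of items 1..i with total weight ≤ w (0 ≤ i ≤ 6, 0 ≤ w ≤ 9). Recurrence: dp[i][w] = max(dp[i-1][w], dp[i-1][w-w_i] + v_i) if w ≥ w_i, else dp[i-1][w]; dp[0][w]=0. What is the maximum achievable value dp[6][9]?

i\w   0   1   2   3   4   5   6   7   8   9
  0   0   0   0   0   0   0   0   0   0   0
  1   0   4   4   4   4   4   4   4   4   4
  2   0   9  13  13  13  13  13  13  13  13
  3   0   9  17  21  21  21  21  21  21  21
  4   0   9  17  21  25  29  29  29  29  29
  5   0   9  17  21  25  29  29  29  29  31
  6   0   9  17  24  28  32  36  36  36  36

36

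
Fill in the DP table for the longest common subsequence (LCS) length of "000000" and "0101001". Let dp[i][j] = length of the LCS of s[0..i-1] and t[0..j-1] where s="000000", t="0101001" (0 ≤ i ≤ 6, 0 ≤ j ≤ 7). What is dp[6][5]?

   ''  0  1  0  1  0  0  1
''  0  0  0  0  0  0  0  0
 0  0  1  1  1  1  1  1  1
 0  0  1  1  2  2  2  2  2
 0  0  1  1  2  2  3  3  3
 0  0  1  1  2  2  3  4  4
 0  0  1  1  2  2  3  4  4
 0  0  1  1  2  2  3  4  4

3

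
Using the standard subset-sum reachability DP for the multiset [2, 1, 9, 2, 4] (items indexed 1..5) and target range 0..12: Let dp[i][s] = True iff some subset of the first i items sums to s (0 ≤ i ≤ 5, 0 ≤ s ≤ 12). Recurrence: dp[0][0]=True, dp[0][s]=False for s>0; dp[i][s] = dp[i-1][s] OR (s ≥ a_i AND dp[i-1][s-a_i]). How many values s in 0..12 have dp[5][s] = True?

i\s   0   1   2   3   4   5   6   7   8   9  10  11  12
  0   T   F   F   F   F   F   F   F   F   F   F   F   F
  1   T   F   T   F   F   F   F   F   F   F   F   F   F
  2   T   T   T   T   F   F   F   F   F   F   F   F   F
  3   T   T   T   T   F   F   F   F   F   T   T   T   T
  4   T   T   T   T   T   T   F   F   F   T   T   T   T
  5   T   T   T   T   T   T   T   T   T   T   T   T   T

13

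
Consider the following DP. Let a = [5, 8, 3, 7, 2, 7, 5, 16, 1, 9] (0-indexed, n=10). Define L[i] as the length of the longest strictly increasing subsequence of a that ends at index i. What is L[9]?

3

   i    0    1    2    3    4    5    6    7    8    9
a[i]    5    8    3    7    2    7    5   16    1    9
L[i]    1    2    1    2    1    2    2    3    1    3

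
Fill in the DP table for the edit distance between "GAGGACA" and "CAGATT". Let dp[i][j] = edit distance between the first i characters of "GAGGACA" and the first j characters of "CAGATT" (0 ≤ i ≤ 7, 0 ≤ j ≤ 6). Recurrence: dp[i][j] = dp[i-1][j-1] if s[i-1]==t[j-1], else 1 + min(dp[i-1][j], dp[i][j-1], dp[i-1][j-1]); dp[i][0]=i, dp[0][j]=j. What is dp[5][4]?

2

   ''  C  A  G  A  T  T
''  0  1  2  3  4  5  6
 G  1  1  2  2  3  4  5
 A  2  2  1  2  2  3  4
 G  3  3  2  1  2  3  4
 G  4  4  3  2  2  3  4
 A  5  5  4  3  2  3  4
 C  6  5  5  4  3  3  4
 A  7  6  5  5  4  4  4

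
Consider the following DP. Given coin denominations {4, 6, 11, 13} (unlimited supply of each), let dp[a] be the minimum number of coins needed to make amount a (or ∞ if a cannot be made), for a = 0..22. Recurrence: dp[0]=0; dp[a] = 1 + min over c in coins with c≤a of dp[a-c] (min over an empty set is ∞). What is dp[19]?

 a  0  1  2  3  4  5  6  7  8  9 10 11 12 13 14 15 16 17 18 19 20 21 22
dp  0  -  -  -  1  -  1  -  2  -  2  1  2  1  3  2  3  2  3  2  4  3  2
(- denotes ∞ / unreachable)

2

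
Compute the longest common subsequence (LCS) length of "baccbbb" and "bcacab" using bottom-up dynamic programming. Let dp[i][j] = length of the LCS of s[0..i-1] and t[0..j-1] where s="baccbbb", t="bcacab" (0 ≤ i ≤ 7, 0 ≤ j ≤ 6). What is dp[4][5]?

3

   ''  b  c  a  c  a  b
''  0  0  0  0  0  0  0
 b  0  1  1  1  1  1  1
 a  0  1  1  2  2  2  2
 c  0  1  2  2  3  3  3
 c  0  1  2  2  3  3  3
 b  0  1  2  2  3  3  4
 b  0  1  2  2  3  3  4
 b  0  1  2  2  3  3  4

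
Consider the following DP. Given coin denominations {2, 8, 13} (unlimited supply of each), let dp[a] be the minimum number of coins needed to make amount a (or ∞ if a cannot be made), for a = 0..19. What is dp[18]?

3

 a  0  1  2  3  4  5  6  7  8  9 10 11 12 13 14 15 16 17 18 19
dp  0  -  1  -  2  -  3  -  1  -  2  -  3  1  4  2  2  3  3  4
(- denotes ∞ / unreachable)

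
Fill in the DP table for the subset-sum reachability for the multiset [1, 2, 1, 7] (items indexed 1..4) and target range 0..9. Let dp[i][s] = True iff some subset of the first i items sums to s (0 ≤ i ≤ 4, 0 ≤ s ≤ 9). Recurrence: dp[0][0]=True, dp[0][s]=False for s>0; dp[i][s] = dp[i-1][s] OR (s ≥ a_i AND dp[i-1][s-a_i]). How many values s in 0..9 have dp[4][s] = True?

i\s   0   1   2   3   4   5   6   7   8   9
  0   T   F   F   F   F   F   F   F   F   F
  1   T   T   F   F   F   F   F   F   F   F
  2   T   T   T   T   F   F   F   F   F   F
  3   T   T   T   T   T   F   F   F   F   F
  4   T   T   T   T   T   F   F   T   T   T

8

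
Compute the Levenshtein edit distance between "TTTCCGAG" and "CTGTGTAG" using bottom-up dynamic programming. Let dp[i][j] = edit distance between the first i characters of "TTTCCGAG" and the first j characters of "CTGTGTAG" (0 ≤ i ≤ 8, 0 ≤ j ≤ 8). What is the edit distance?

5

   ''  C  T  G  T  G  T  A  G
''  0  1  2  3  4  5  6  7  8
 T  1  1  1  2  3  4  5  6  7
 T  2  2  1  2  2  3  4  5  6
 T  3  3  2  2  2  3  3  4  5
 C  4  3  3  3  3  3  4  4  5
 C  5  4  4  4  4  4  4  5  5
 G  6  5  5  4  5  4  5  5  5
 A  7  6  6  5  5  5  5  5  6
 G  8  7  7  6  6  5  6  6  5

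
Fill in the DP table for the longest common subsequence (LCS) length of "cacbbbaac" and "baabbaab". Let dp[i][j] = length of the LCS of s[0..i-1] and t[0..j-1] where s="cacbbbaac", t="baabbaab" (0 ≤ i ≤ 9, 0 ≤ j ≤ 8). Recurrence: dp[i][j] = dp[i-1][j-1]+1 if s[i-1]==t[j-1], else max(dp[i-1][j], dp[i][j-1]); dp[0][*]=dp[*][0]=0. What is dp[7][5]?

3

   ''  b  a  a  b  b  a  a  b
''  0  0  0  0  0  0  0  0  0
 c  0  0  0  0  0  0  0  0  0
 a  0  0  1  1  1  1  1  1  1
 c  0  0  1  1  1  1  1  1  1
 b  0  1  1  1  2  2  2  2  2
 b  0  1  1  1  2  3  3  3  3
 b  0  1  1  1  2  3  3  3  4
 a  0  1  2  2  2  3  4  4  4
 a  0  1  2  3  3  3  4  5  5
 c  0  1  2  3  3  3  4  5  5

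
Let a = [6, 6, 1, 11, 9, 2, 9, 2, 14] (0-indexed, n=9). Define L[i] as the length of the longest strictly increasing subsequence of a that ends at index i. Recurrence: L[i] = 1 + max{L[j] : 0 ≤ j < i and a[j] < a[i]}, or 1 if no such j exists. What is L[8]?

4

   i    0    1    2    3    4    5    6    7    8
a[i]    6    6    1   11    9    2    9    2   14
L[i]    1    1    1    2    2    2    3    2    4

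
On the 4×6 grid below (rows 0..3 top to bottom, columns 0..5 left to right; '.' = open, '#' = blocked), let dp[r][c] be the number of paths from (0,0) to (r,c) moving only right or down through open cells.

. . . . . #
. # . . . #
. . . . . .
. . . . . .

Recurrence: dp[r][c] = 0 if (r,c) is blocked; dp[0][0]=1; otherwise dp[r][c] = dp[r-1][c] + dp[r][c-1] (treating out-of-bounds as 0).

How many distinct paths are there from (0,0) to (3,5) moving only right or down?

r\c   0   1   2   3   4   5
  0   1   1   1   1   1   0
  1   1   0   1   2   3   0
  2   1   1   2   4   7   7
  3   1   2   4   8  15  22

22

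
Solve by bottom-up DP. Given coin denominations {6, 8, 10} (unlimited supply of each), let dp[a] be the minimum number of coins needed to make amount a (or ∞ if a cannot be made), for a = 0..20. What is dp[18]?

2

 a  0  1  2  3  4  5  6  7  8  9 10 11 12 13 14 15 16 17 18 19 20
dp  0  -  -  -  -  -  1  -  1  -  1  -  2  -  2  -  2  -  2  -  2
(- denotes ∞ / unreachable)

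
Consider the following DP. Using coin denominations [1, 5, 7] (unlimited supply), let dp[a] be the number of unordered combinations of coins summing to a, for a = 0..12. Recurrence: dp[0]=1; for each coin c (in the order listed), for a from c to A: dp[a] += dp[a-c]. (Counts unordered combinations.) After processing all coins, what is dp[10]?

after  coin     0     1     2     3     4     5     6     7     8     9    10    11    12
          1     1     1     1     1     1     1     1     1     1     1     1     1     1
          5     1     1     1     1     1     2     2     2     2     2     3     3     3
          7     1     1     1     1     1     2     2     3     3     3     4     4     5

4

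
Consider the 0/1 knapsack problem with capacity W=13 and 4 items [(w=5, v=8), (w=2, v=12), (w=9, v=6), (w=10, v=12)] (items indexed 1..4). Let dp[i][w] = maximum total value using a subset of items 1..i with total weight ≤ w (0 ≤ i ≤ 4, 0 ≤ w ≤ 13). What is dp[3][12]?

i\w   0   1   2   3   4   5   6   7   8   9  10  11  12  13
  0   0   0   0   0   0   0   0   0   0   0   0   0   0   0
  1   0   0   0   0   0   8   8   8   8   8   8   8   8   8
  2   0   0  12  12  12  12  12  20  20  20  20  20  20  20
  3   0   0  12  12  12  12  12  20  20  20  20  20  20  20
  4   0   0  12  12  12  12  12  20  20  20  20  20  24  24

20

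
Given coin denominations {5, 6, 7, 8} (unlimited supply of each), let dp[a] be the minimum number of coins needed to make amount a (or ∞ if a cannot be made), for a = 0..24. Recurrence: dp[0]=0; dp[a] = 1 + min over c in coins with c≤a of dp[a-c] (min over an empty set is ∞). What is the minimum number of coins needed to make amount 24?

 a  0  1  2  3  4  5  6  7  8  9 10 11 12 13 14 15 16 17 18 19 20 21 22 23 24
dp  0  -  -  -  -  1  1  1  1  -  2  2  2  2  2  2  2  3  3  3  3  3  3  3  3
(- denotes ∞ / unreachable)

3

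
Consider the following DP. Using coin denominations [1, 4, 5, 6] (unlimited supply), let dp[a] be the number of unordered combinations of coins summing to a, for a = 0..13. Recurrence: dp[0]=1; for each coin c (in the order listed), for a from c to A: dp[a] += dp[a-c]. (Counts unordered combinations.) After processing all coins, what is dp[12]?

11

after  coin     0     1     2     3     4     5     6     7     8     9    10    11    12    13
          1     1     1     1     1     1     1     1     1     1     1     1     1     1     1
          4     1     1     1     1     2     2     2     2     3     3     3     3     4     4
          5     1     1     1     1     2     3     3     3     4     5     6     6     7     8
          6     1     1     1     1     2     3     4     4     5     6     8     9    11    12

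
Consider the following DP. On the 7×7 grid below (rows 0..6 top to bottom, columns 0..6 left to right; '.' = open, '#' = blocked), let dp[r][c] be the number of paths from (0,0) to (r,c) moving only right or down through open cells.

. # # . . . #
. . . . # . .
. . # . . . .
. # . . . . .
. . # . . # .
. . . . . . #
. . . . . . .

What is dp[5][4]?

6

r\c   0   1   2   3   4   5   6
  0   1   0   0   0   0   0   0
  1   1   1   1   1   0   0   0
  2   1   2   0   1   1   1   1
  3   1   0   0   1   2   3   4
  4   1   1   0   1   3   0   4
  5   1   2   2   3   6   6   0
  6   1   3   5   8  14  20  20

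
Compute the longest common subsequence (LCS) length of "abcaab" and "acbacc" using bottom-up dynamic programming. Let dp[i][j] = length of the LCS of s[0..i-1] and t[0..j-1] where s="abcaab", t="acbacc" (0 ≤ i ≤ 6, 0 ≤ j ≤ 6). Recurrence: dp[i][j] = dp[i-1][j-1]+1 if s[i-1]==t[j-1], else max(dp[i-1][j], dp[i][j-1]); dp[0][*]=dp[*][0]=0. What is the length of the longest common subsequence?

3

   ''  a  c  b  a  c  c
''  0  0  0  0  0  0  0
 a  0  1  1  1  1  1  1
 b  0  1  1  2  2  2  2
 c  0  1  2  2  2  3  3
 a  0  1  2  2  3  3  3
 a  0  1  2  2  3  3  3
 b  0  1  2  3  3  3  3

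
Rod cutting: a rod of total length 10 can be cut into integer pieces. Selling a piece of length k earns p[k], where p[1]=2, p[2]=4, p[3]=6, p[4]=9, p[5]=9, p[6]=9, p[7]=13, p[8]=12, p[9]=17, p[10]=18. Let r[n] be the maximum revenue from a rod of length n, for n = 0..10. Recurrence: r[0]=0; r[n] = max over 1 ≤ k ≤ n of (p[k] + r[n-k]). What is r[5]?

   n    0    1    2    3    4    5    6    7    8    9   10
r[n]    0    2    4    6    9   11   13   15   18   20   22

11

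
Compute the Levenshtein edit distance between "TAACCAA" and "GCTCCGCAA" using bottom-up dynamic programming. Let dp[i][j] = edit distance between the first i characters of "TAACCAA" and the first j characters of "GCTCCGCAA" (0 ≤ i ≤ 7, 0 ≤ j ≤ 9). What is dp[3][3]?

3

   ''  G  C  T  C  C  G  C  A  A
''  0  1  2  3  4  5  6  7  8  9
 T  1  1  2  2  3  4  5  6  7  8
 A  2  2  2  3  3  4  5  6  6  7
 A  3  3  3  3  4  4  5  6  6  6
 C  4  4  3  4  3  4  5  5  6  7
 C  5  5  4  4  4  3  4  5  6  7
 A  6  6  5  5  5  4  4  5  5  6
 A  7  7  6  6  6  5  5  5  5  5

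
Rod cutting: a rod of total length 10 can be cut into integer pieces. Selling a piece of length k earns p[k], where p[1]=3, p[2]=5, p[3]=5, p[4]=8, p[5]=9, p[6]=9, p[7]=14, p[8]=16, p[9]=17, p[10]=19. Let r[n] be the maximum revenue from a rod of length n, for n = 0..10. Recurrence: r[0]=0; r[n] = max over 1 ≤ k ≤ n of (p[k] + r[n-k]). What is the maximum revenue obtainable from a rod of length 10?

30

   n    0    1    2    3    4    5    6    7    8    9   10
r[n]    0    3    6    9   12   15   18   21   24   27   30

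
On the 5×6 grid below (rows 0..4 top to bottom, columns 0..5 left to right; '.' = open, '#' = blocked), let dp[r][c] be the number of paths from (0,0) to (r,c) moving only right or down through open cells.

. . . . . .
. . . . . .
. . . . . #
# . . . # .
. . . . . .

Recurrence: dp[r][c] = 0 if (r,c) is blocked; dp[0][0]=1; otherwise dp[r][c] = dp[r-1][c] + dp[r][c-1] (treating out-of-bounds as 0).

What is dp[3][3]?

r\c   0   1   2   3   4   5
  0   1   1   1   1   1   1
  1   1   2   3   4   5   6
  2   1   3   6  10  15   0
  3   0   3   9  19   0   0
  4   0   3  12  31  31  31

19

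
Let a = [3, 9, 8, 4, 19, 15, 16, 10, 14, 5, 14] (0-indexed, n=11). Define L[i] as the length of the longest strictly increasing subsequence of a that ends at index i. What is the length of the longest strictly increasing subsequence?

4

   i    0    1    2    3    4    5    6    7    8    9   10
a[i]    3    9    8    4   19   15   16   10   14    5   14
L[i]    1    2    2    2    3    3    4    3    4    3    4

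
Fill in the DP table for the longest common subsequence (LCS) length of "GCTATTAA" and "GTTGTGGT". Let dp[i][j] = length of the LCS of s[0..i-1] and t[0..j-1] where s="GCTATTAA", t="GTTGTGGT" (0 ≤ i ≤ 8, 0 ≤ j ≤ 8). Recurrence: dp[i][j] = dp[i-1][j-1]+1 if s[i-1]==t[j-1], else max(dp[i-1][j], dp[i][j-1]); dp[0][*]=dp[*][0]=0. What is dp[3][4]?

2

   ''  G  T  T  G  T  G  G  T
''  0  0  0  0  0  0  0  0  0
 G  0  1  1  1  1  1  1  1  1
 C  0  1  1  1  1  1  1  1  1
 T  0  1  2  2  2  2  2  2  2
 A  0  1  2  2  2  2  2  2  2
 T  0  1  2  3  3  3  3  3  3
 T  0  1  2  3  3  4  4  4  4
 A  0  1  2  3  3  4  4  4  4
 A  0  1  2  3  3  4  4  4  4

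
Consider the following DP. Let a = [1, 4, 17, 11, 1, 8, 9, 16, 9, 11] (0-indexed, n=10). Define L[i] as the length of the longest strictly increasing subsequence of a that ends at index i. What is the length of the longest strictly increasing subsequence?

5

   i    0    1    2    3    4    5    6    7    8    9
a[i]    1    4   17   11    1    8    9   16    9   11
L[i]    1    2    3    3    1    3    4    5    4    5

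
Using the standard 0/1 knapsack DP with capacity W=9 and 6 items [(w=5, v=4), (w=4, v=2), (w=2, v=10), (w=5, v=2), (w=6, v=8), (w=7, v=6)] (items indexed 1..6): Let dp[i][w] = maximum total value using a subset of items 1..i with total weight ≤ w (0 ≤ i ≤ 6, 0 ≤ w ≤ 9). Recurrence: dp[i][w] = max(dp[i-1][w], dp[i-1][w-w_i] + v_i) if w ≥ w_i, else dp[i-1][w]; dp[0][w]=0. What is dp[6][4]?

i\w   0   1   2   3   4   5   6   7   8   9
  0   0   0   0   0   0   0   0   0   0   0
  1   0   0   0   0   0   4   4   4   4   4
  2   0   0   0   0   2   4   4   4   4   6
  3   0   0  10  10  10  10  12  14  14  14
  4   0   0  10  10  10  10  12  14  14  14
  5   0   0  10  10  10  10  12  14  18  18
  6   0   0  10  10  10  10  12  14  18  18

10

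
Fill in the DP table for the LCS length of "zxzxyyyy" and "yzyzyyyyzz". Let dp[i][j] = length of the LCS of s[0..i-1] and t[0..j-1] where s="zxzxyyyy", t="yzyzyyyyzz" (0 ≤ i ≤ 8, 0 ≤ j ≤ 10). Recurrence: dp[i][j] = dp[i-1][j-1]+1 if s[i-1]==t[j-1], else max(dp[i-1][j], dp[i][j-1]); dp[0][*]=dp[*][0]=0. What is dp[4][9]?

   ''  y  z  y  z  y  y  y  y  z  z
''  0  0  0  0  0  0  0  0  0  0  0
 z  0  0  1  1  1  1  1  1  1  1  1
 x  0  0  1  1  1  1  1  1  1  1  1
 z  0  0  1  1  2  2  2  2  2  2  2
 x  0  0  1  1  2  2  2  2  2  2  2
 y  0  1  1  2  2  3  3  3  3  3  3
 y  0  1  1  2  2  3  4  4  4  4  4
 y  0  1  1  2  2  3  4  5  5  5  5
 y  0  1  1  2  2  3  4  5  6  6  6

2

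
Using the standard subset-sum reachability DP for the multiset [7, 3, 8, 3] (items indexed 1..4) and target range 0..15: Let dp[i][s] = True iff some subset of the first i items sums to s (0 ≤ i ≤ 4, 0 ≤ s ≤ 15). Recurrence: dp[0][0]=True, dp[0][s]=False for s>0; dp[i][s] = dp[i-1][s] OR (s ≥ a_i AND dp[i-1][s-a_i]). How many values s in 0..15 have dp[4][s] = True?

i\s   0   1   2   3   4   5   6   7   8   9  10  11  12  13  14  15
  0   T   F   F   F   F   F   F   F   F   F   F   F   F   F   F   F
  1   T   F   F   F   F   F   F   T   F   F   F   F   F   F   F   F
  2   T   F   F   T   F   F   F   T   F   F   T   F   F   F   F   F
  3   T   F   F   T   F   F   F   T   T   F   T   T   F   F   F   T
  4   T   F   F   T   F   F   T   T   T   F   T   T   F   T   T   T

10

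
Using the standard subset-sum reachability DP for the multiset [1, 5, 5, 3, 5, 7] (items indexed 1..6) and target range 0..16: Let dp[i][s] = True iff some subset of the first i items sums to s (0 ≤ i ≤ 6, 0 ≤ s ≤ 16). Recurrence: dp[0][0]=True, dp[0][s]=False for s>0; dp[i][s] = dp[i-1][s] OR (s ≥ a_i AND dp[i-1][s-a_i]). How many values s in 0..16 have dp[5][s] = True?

i\s   0   1   2   3   4   5   6   7   8   9  10  11  12  13  14  15  16
  0   T   F   F   F   F   F   F   F   F   F   F   F   F   F   F   F   F
  1   T   T   F   F   F   F   F   F   F   F   F   F   F   F   F   F   F
  2   T   T   F   F   F   T   T   F   F   F   F   F   F   F   F   F   F
  3   T   T   F   F   F   T   T   F   F   F   T   T   F   F   F   F   F
  4   T   T   F   T   T   T   T   F   T   T   T   T   F   T   T   F   F
  5   T   T   F   T   T   T   T   F   T   T   T   T   F   T   T   T   T
  6   T   T   F   T   T   T   T   T   T   T   T   T   T   T   T   T   T

14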